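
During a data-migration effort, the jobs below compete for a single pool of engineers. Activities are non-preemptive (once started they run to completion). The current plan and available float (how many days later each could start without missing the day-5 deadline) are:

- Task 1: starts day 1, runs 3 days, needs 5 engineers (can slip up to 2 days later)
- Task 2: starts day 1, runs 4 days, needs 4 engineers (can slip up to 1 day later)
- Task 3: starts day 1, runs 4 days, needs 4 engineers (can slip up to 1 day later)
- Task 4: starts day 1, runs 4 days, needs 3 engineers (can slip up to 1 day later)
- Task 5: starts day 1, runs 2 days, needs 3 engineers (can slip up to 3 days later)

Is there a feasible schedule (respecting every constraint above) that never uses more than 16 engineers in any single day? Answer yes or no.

yes

Schedule Task 1@1, Task 2@1, Task 3@1, Task 4@1, Task 5@4: d1:16  d2:16  d3:16  d4:14  d5:3 — peak 16 ≤ 16.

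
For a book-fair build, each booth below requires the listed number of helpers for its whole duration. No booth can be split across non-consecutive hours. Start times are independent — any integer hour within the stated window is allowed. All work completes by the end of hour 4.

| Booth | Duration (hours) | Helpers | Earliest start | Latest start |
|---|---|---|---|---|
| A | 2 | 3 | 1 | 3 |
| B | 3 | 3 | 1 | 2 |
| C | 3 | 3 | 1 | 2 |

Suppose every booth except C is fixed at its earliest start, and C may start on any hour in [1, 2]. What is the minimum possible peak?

C@1: h1:9  h2:9  h3:6  h4:0 → peak 9
C@2: h1:6  h2:9  h3:6  h4:3 → peak 9
Best is C@1, peak 9.

9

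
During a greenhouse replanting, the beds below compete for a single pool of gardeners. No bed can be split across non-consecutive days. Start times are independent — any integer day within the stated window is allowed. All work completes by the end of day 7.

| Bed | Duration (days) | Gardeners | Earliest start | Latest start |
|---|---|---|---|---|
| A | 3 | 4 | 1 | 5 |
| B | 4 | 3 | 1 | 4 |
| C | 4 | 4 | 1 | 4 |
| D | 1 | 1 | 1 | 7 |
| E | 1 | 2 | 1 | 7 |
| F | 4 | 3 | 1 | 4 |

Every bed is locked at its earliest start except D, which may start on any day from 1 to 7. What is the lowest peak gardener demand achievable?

16

D@1: d1:17  d2:14  d3:14  d4:10  d5:0  d6:0  d7:0 → peak 17
D@2: d1:16  d2:15  d3:14  d4:10  d5:0  d6:0  d7:0 → peak 16
D@3: d1:16  d2:14  d3:15  d4:10  d5:0  d6:0  d7:0 → peak 16
D@4: d1:16  d2:14  d3:14  d4:11  d5:0  d6:0  d7:0 → peak 16
D@5: d1:16  d2:14  d3:14  d4:10  d5:1  d6:0  d7:0 → peak 16
D@6: d1:16  d2:14  d3:14  d4:10  d5:0  d6:1  d7:0 → peak 16
D@7: d1:16  d2:14  d3:14  d4:10  d5:0  d6:0  d7:1 → peak 16
Best is D@2, peak 16.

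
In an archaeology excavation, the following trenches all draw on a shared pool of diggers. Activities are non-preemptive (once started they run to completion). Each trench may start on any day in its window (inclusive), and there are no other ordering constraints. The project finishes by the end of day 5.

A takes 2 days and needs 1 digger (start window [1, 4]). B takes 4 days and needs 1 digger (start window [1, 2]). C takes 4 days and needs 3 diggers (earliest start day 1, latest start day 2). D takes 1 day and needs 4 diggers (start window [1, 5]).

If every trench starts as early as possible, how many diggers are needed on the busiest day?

Early-start schedule: A@1, B@1, C@1, D@1.
Load per day: day 1: 9, day 2: 5, day 3: 4, day 4: 4, day 5: 0.
Peak is 9.

9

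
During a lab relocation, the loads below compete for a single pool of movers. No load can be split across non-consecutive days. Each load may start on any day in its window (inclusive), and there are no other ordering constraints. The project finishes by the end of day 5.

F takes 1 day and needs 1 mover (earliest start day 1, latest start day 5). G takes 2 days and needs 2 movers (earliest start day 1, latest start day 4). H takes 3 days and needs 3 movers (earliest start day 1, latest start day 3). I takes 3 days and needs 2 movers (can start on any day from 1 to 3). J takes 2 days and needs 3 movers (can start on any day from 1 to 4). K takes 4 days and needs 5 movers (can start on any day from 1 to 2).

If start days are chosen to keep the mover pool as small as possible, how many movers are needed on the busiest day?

10

Early-start (F@1, G@1, H@1, I@1, J@1, K@1) gives peak 16: d1:16  d2:15  d3:10  d4:5  d5:0.
Shift I→3, J→4, K→2.
Schedule F@1, G@1, H@1, I@3, J@4, K@2: d1:6  d2:10  d3:10  d4:10  d5:10 — peak 10.
Total mover-days = 46 over 5 days ⇒ peak ≥ ⌈46/5⌉ = 10, so 10 is optimal.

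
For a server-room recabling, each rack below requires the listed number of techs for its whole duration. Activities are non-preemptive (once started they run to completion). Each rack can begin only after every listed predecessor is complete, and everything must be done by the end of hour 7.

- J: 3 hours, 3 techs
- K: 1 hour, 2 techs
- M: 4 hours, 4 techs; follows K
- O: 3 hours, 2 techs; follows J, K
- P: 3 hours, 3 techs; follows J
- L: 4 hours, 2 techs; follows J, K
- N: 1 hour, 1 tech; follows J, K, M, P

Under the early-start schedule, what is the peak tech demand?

Early-start schedule: J@1, K@1, M@2, O@4, P@4, L@4, N@7.
Load per hour: hour 1: 5, hour 2: 7, hour 3: 7, hour 4: 11, hour 5: 11, hour 6: 7, hour 7: 3.
Peak is 11.

11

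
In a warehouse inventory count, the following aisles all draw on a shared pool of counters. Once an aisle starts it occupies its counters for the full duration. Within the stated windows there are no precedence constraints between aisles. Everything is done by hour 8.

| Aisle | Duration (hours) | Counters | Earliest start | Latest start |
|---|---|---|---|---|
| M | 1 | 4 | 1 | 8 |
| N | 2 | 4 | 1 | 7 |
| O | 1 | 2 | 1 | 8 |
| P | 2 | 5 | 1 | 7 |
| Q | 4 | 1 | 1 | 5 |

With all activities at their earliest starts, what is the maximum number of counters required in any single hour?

Early-start schedule: M@1, N@1, O@1, P@1, Q@1.
Load per hour: hour 1: 16, hour 2: 10, hour 3: 1, hour 4: 1, hour 5: 0, hour 6: 0, hour 7: 0, hour 8: 0.
Peak is 16.

16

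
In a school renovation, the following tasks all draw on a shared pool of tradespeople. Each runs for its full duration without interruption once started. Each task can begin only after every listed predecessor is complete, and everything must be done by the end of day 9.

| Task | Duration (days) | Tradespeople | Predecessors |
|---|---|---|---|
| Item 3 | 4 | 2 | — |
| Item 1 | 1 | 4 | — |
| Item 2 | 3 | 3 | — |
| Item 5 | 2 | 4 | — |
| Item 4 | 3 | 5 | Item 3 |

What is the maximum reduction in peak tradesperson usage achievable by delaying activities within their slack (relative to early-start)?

Early-start peak: d1:13  d2:9  d3:5  d4:2  d5:5  d6:5  d7:5  d8:0  d9:0 ⇒ 13.
Leveled (Item 3@1, Item 1@1, Item 2@2, Item 5@5, Item 4@7): d1:6  d2:5  d3:5  d4:5  d5:4  d6:4  d7:5  d8:5  d9:5 ⇒ 6.
Reduction 13 − 6 = 7.

7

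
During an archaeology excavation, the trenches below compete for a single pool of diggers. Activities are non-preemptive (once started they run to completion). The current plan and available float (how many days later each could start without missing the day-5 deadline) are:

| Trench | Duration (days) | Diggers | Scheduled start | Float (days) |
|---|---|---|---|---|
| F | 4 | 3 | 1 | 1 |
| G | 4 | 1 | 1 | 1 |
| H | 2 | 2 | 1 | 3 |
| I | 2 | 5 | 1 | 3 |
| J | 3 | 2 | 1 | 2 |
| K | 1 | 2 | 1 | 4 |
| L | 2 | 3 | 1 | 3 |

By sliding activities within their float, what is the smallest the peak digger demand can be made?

Early-start (F@1, G@1, H@1, I@1, J@1, K@1, L@1) gives peak 18: d1:18  d2:16  d3:6  d4:4  d5:0.
Shift J→3, K→3, L→3.
Schedule F@1, G@1, H@1, I@1, J@3, K@3, L@3: d1:11  d2:11  d3:11  d4:9  d5:2 — peak 11.

11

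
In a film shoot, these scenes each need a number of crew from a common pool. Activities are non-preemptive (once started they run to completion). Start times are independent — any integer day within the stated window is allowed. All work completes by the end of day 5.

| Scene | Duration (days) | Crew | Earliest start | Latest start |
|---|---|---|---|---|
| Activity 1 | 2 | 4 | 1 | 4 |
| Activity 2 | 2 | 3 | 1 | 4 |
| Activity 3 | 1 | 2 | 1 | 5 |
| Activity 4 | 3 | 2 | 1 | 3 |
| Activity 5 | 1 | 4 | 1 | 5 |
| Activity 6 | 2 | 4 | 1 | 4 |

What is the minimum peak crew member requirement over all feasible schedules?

8

Early-start (Activity 1@1, Activity 2@1, Activity 3@1, Activity 4@1, Activity 5@1, Activity 6@1) gives peak 19: d1:19  d2:13  d3:2  d4:0  d5:0.
Shift Activity 3→3, Activity 4→3, Activity 5→3, Activity 6→4.
Schedule Activity 1@1, Activity 2@1, Activity 3@3, Activity 4@3, Activity 5@3, Activity 6@4: d1:7  d2:7  d3:8  d4:6  d5:6 — peak 8.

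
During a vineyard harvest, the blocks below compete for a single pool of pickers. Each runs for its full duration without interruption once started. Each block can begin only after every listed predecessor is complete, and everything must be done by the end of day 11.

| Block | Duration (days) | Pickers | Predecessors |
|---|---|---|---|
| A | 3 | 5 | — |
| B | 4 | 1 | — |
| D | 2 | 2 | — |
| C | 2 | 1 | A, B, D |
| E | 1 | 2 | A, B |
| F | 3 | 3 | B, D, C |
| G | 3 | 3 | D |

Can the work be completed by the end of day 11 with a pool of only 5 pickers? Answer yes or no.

The minimum achievable peak is 6; 5 < 6, so no feasible schedule stays within the cap.

no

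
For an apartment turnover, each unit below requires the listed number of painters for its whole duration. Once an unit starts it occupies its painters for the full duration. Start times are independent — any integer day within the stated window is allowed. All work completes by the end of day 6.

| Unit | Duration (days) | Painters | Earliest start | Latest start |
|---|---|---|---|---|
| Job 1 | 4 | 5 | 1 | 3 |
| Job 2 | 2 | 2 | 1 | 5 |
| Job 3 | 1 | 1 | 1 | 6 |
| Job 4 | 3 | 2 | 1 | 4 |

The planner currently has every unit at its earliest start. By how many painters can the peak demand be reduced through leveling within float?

3

Early-start peak: d1:10  d2:9  d3:7  d4:5  d5:0  d6:0 ⇒ 10.
Leveled (Job 1@1, Job 2@1, Job 3@3, Job 4@4): d1:7  d2:7  d3:6  d4:7  d5:2  d6:2 ⇒ 7.
Reduction 10 − 7 = 3.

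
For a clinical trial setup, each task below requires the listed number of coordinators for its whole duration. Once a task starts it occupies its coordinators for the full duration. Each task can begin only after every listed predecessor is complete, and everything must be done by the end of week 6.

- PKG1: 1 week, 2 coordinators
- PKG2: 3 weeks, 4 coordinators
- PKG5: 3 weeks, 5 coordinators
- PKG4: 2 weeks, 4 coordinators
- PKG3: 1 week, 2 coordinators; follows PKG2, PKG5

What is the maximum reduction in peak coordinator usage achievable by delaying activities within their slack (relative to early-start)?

6

Early-start peak: w1:15  w2:13  w3:9  w4:2  w5:0  w6:0 ⇒ 15.
Leveled (PKG1@1, PKG2@1, PKG5@2, PKG4@4, PKG3@5): w1:6  w2:9  w3:9  w4:9  w5:6  w6:0 ⇒ 9.
Reduction 15 − 9 = 6.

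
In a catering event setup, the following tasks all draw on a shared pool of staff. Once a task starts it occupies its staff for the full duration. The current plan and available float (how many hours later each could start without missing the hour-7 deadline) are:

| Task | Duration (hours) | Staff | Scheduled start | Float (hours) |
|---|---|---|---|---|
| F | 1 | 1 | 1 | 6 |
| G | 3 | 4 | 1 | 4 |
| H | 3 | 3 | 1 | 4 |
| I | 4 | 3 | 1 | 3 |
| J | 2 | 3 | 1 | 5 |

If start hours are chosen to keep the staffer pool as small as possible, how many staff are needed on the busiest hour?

7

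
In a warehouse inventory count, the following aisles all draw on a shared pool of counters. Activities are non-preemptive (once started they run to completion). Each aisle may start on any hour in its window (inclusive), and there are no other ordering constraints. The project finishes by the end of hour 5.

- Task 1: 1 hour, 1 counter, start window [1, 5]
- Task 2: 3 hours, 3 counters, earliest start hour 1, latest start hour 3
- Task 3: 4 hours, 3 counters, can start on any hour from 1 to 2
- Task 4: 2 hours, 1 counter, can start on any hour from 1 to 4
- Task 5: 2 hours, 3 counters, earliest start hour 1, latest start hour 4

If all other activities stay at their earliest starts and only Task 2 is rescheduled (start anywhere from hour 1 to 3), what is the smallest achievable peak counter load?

8

Task 2@1: h1:11  h2:10  h3:6  h4:3  h5:0 → peak 11
Task 2@2: h1:8  h2:10  h3:6  h4:6  h5:0 → peak 10
Task 2@3: h1:8  h2:7  h3:6  h4:6  h5:3 → peak 8
Best is Task 2@3, peak 8.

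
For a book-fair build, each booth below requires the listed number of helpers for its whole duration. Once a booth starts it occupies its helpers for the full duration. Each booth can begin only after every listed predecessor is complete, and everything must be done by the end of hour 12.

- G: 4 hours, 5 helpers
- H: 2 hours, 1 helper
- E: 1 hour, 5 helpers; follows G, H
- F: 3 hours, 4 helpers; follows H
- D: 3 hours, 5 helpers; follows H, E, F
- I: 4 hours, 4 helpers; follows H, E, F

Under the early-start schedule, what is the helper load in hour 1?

6

At early start, hour 1 has: G, H.
Demand: 5 + 1 = 6.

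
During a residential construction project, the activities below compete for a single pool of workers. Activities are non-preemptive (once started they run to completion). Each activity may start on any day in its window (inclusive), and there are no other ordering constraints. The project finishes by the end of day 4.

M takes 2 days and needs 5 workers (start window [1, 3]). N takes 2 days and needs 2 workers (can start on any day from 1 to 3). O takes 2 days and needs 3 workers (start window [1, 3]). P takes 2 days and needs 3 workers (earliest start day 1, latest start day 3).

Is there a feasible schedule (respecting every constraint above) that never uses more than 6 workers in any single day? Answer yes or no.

Total worker-days = 26; over 4 days the average is 26/4 > 6, so some day must exceed 6.

no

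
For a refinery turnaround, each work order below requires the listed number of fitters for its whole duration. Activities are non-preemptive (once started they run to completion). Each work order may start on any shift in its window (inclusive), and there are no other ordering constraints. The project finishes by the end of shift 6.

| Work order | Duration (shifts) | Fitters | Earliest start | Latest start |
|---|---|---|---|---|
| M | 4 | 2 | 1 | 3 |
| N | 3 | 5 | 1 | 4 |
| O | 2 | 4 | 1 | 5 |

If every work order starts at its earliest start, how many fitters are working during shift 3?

7

At early start, shift 3 has: M, N.
Demand: 2 + 5 = 7.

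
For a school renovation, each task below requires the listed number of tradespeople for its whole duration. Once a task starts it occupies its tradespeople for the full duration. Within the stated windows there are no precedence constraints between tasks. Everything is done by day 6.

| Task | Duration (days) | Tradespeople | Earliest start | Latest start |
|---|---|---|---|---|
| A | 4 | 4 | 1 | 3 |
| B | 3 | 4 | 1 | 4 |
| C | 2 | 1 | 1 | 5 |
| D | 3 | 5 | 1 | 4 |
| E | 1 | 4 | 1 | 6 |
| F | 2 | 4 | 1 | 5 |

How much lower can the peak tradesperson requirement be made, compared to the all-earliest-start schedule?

10

Early-start peak: d1:22  d2:18  d3:13  d4:4  d5:0  d6:0 ⇒ 22.
Leveled (A@1, B@1, C@1, D@4, E@3, F@5): d1:9  d2:9  d3:12  d4:9  d5:9  d6:9 ⇒ 12.
Reduction 22 − 12 = 10.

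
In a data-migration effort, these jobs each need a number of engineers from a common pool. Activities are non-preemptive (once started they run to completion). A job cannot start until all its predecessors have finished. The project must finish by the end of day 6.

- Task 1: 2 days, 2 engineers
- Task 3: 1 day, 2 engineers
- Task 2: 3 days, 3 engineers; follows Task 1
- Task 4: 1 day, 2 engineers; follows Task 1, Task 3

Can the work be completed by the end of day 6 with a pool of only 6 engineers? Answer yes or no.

Schedule Task 1@1, Task 3@1, Task 2@3, Task 4@6: d1:4  d2:2  d3:3  d4:3  d5:3  d6:2 — peak 4 ≤ 6.

yes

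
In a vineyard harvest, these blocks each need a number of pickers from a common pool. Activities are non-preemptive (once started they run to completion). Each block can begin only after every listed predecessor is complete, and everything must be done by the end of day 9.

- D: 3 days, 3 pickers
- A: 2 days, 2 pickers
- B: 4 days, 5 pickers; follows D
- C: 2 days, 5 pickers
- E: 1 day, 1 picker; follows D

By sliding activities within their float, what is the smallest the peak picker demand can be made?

Early-start (D@1, A@1, B@4, C@1, E@4) gives peak 10: d1:10  d2:10  d3:3  d4:6  d5:5  d6:5  d7:5  d8:0  d9:0.
Shift C→8.
Schedule D@1, A@1, B@4, C@8, E@4: d1:5  d2:5  d3:3  d4:6  d5:5  d6:5  d7:5  d8:5  d9:5 — peak 6.

6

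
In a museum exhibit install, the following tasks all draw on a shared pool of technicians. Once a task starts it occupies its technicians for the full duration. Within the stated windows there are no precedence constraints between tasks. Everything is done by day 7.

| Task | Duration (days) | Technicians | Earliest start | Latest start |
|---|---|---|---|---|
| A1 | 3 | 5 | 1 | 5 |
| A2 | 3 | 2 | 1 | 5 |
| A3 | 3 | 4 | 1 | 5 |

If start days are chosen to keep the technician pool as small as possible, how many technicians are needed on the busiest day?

Early-start (A1@1, A2@1, A3@1) gives peak 11: d1:11  d2:11  d3:11  d4:0  d5:0  d6:0  d7:0.
Shift A2→4, A3→4.
Schedule A1@1, A2@4, A3@4: d1:5  d2:5  d3:5  d4:6  d5:6  d6:6  d7:0 — peak 6.

6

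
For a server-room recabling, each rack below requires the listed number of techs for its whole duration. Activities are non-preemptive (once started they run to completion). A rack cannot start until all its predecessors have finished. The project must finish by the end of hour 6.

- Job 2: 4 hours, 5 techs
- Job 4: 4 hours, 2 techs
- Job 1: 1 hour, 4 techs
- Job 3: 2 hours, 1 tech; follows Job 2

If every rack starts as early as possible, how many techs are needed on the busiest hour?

Early-start schedule: Job 2@1, Job 4@1, Job 1@1, Job 3@5.
Load per hour: hour 1: 11, hour 2: 7, hour 3: 7, hour 4: 7, hour 5: 1, hour 6: 1.
Peak is 11.

11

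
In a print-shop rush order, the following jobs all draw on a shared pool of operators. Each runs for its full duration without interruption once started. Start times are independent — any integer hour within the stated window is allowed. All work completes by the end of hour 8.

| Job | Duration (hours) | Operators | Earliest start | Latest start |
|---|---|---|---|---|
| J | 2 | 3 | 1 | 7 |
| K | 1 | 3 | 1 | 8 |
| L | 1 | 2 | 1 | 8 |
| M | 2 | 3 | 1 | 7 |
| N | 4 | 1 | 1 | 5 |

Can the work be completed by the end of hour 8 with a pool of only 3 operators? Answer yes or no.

no

The minimum achievable peak is 4; 3 < 4, so no feasible schedule stays within the cap.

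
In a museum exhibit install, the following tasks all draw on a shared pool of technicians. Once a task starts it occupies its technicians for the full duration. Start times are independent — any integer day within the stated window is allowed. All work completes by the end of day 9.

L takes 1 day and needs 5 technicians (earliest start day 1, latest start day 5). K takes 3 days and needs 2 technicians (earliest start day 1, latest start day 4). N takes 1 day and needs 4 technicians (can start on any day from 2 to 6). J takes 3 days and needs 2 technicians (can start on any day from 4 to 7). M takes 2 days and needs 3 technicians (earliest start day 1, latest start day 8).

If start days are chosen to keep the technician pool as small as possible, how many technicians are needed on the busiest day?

5

Early-start (L@1, K@1, N@2, J@4, M@1) gives peak 10: d1:10  d2:9  d3:2  d4:2  d5:2  d6:2  d7:0  d8:0  d9:0.
Shift K→2, N→5, J→6, M→2.
Schedule L@1, K@2, N@5, J@6, M@2: d1:5  d2:5  d3:5  d4:2  d5:4  d6:2  d7:2  d8:2  d9:0 — peak 5.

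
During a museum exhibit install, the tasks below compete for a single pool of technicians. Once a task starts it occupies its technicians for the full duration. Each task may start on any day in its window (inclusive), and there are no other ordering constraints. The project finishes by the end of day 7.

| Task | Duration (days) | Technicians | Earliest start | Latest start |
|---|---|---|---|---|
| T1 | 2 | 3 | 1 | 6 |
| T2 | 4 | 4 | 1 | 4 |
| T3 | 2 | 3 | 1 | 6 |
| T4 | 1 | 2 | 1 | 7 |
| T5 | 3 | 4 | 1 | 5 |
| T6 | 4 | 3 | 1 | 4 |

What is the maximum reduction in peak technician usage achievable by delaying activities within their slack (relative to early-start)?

Early-start peak: d1:19  d2:17  d3:11  d4:7  d5:0  d6:0  d7:0 ⇒ 19.
Leveled (T1@1, T2@3, T3@1, T4@3, T5@5, T6@1): d1:9  d2:9  d3:9  d4:7  d5:8  d6:8  d7:4 ⇒ 9.
Reduction 19 − 9 = 10.

10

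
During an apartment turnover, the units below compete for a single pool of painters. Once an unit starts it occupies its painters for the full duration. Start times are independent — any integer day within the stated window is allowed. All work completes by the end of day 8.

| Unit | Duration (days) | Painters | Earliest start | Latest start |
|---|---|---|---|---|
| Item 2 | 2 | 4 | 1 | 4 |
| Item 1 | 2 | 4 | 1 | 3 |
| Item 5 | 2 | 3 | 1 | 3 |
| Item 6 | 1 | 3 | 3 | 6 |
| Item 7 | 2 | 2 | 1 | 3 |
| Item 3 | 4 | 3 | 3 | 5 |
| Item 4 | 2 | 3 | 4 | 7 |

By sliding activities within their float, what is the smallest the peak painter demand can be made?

7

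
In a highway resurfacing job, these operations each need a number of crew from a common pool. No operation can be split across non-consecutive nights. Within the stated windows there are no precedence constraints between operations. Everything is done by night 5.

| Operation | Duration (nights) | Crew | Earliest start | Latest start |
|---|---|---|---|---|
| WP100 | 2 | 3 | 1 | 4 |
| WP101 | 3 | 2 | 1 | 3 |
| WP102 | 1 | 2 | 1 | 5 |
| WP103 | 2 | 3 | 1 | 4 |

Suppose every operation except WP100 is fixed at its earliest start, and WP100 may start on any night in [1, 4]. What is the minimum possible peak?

7

WP100@1: n1:10  n2:8  n3:2  n4:0  n5:0 → peak 10
WP100@2: n1:7  n2:8  n3:5  n4:0  n5:0 → peak 8
WP100@3: n1:7  n2:5  n3:5  n4:3  n5:0 → peak 7
WP100@4: n1:7  n2:5  n3:2  n4:3  n5:3 → peak 7
Best is WP100@3, peak 7.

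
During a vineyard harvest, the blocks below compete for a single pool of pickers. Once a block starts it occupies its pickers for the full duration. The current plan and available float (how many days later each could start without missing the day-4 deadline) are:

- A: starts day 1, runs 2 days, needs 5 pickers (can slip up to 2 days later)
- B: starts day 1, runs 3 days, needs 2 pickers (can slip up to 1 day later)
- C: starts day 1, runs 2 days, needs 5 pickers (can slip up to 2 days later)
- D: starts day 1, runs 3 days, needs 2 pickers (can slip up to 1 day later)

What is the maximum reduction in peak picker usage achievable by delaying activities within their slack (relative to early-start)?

5

Early-start peak: d1:14  d2:14  d3:4  d4:0 ⇒ 14.
Leveled (A@1, B@1, C@3, D@1): d1:9  d2:9  d3:9  d4:5 ⇒ 9.
Reduction 14 − 9 = 5.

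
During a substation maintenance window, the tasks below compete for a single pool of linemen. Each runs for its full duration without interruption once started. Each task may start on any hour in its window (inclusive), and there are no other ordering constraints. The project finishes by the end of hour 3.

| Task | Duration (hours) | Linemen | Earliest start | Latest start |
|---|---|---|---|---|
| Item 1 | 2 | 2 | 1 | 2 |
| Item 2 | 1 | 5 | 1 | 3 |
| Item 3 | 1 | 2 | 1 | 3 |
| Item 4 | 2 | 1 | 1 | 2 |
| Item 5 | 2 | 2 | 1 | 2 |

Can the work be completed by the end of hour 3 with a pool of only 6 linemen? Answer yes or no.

Schedule Item 1@1, Item 2@3, Item 3@1, Item 4@2, Item 5@1: h1:6  h2:5  h3:6 — peak 6 ≤ 6.

yes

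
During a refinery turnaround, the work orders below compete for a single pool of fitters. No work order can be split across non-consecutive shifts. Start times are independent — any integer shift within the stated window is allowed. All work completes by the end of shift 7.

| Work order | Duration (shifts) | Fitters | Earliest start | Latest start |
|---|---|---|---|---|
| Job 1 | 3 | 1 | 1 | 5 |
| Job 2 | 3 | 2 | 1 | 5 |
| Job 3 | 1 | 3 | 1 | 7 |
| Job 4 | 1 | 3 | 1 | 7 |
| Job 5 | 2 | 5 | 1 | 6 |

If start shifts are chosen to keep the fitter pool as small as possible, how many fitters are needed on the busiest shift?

Early-start (Job 1@1, Job 2@1, Job 3@1, Job 4@1, Job 5@1) gives peak 14: s1:14  s2:8  s3:3  s4:0  s5:0  s6:0  s7:0.
Shift Job 3→4, Job 4→5, Job 5→6.
Schedule Job 1@1, Job 2@1, Job 3@4, Job 4@5, Job 5@6: s1:3  s2:3  s3:3  s4:3  s5:3  s6:5  s7:5 — peak 5.

5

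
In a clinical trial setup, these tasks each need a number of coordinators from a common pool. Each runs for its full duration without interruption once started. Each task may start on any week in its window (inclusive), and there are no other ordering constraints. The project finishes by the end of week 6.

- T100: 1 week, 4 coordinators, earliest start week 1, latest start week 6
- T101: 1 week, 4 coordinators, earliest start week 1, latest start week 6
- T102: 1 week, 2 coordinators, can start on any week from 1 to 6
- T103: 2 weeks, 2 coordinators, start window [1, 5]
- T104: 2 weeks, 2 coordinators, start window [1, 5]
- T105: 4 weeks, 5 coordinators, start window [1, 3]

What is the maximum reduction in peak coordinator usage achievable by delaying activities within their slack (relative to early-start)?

12

Early-start peak: w1:19  w2:9  w3:5  w4:5  w5:0  w6:0 ⇒ 19.
Leveled (T100@1, T101@2, T102@1, T103@2, T104@4, T105@3): w1:6  w2:6  w3:7  w4:7  w5:7  w6:5 ⇒ 7.
Reduction 19 − 7 = 12.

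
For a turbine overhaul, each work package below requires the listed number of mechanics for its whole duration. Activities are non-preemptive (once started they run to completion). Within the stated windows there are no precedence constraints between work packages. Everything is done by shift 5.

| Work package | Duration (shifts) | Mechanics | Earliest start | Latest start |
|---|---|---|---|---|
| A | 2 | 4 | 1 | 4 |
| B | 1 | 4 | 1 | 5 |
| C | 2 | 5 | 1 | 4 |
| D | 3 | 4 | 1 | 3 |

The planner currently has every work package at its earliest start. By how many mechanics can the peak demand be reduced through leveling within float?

9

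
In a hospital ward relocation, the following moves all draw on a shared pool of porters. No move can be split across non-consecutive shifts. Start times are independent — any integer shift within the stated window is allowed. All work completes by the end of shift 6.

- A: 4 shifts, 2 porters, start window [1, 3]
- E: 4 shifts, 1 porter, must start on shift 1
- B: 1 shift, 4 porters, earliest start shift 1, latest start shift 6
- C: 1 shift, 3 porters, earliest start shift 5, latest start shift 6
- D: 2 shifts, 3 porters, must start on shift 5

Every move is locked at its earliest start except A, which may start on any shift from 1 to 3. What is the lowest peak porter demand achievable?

7

A@1: s1:7  s2:3  s3:3  s4:3  s5:6  s6:3 → peak 7
A@2: s1:5  s2:3  s3:3  s4:3  s5:8  s6:3 → peak 8
A@3: s1:5  s2:1  s3:3  s4:3  s5:8  s6:5 → peak 8
Best is A@1, peak 7.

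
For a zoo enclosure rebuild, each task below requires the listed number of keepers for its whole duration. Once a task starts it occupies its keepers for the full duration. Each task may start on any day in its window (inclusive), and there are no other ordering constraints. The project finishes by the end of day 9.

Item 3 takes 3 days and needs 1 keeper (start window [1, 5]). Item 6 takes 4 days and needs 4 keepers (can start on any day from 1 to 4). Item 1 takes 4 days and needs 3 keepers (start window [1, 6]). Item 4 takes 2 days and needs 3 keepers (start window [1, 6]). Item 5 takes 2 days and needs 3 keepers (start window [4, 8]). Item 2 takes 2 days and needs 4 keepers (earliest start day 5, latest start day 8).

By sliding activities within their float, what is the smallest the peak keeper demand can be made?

7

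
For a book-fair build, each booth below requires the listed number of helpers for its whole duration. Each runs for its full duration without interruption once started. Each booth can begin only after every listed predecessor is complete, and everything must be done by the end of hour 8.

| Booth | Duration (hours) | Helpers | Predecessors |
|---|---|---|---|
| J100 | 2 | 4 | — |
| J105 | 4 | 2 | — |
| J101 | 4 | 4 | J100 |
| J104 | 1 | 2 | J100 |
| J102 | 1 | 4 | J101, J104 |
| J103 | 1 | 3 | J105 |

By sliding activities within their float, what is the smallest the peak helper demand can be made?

Early-start (J100@1, J105@1, J101@3, J104@3, J102@7, J103@5) gives peak 8: h1:6  h2:6  h3:8  h4:6  h5:7  h6:4  h7:4  h8:0.
Shift J104→5, J103→8.
Schedule J100@1, J105@1, J101@3, J104@5, J102@7, J103@8: h1:6  h2:6  h3:6  h4:6  h5:6  h6:4  h7:4  h8:3 — peak 6.
Total helper-hours = 41 over 8 hours ⇒ peak ≥ ⌈41/8⌉ = 6, so 6 is optimal.

6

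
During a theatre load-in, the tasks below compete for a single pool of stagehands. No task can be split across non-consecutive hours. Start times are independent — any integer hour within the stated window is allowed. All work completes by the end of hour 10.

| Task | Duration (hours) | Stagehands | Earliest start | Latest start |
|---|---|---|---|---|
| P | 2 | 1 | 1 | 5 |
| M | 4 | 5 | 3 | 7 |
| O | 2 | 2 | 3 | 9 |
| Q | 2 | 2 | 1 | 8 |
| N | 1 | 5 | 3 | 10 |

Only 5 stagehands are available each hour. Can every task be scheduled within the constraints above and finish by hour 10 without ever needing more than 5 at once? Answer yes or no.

yes

Schedule P@1, M@3, O@7, Q@1, N@9: h1:3  h2:3  h3:5  h4:5  h5:5  h6:5  h7:2  h8:2  h9:5  h10:0 — peak 5 ≤ 5.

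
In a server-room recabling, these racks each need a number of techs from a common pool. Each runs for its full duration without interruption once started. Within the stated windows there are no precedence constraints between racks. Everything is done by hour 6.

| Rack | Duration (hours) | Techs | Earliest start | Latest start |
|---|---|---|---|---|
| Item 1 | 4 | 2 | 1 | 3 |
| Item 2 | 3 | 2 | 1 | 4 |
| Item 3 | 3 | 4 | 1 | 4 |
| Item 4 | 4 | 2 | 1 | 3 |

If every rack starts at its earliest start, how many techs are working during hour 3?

At early start, hour 3 has: Item 1, Item 2, Item 3, Item 4.
Demand: 2 + 2 + 4 + 2 = 10.

10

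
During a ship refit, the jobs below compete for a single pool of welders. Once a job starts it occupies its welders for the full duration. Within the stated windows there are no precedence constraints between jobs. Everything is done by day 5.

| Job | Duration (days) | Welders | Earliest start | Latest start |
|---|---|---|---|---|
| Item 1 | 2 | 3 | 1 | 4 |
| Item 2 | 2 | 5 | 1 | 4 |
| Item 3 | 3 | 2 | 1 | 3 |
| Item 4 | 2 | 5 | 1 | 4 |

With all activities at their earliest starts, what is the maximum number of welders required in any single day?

Early-start schedule: Item 1@1, Item 2@1, Item 3@1, Item 4@1.
Load per day: day 1: 15, day 2: 15, day 3: 2, day 4: 0, day 5: 0.
Peak is 15.

15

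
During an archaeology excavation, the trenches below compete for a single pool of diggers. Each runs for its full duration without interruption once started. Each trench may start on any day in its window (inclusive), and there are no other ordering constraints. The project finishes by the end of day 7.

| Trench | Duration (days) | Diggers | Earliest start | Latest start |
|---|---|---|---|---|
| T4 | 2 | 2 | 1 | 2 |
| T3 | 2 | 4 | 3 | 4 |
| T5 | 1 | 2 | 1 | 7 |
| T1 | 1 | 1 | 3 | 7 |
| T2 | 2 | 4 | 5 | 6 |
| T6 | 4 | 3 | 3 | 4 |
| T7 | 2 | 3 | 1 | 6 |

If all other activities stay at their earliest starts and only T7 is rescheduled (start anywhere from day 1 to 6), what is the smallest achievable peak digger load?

T7@1: d1:7  d2:5  d3:8  d4:7  d5:7  d6:7  d7:0 → peak 8
T7@2: d1:4  d2:5  d3:11  d4:7  d5:7  d6:7  d7:0 → peak 11
T7@3: d1:4  d2:2  d3:11  d4:10  d5:7  d6:7  d7:0 → peak 11
T7@4: d1:4  d2:2  d3:8  d4:10  d5:10  d6:7  d7:0 → peak 10
T7@5: d1:4  d2:2  d3:8  d4:7  d5:10  d6:10  d7:0 → peak 10
T7@6: d1:4  d2:2  d3:8  d4:7  d5:7  d6:10  d7:3 → peak 10
Best is T7@1, peak 8.

8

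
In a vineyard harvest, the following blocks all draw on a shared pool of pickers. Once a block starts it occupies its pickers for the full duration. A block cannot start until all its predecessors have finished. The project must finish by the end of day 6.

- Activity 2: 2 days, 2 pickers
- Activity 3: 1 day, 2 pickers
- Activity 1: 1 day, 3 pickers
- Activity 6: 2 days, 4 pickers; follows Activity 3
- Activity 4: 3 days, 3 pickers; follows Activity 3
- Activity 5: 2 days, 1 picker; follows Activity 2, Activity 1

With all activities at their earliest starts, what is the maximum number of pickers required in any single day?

Early-start schedule: Activity 2@1, Activity 3@1, Activity 1@1, Activity 6@2, Activity 4@2, Activity 5@3.
Load per day: day 1: 7, day 2: 9, day 3: 8, day 4: 4, day 5: 0, day 6: 0.
Peak is 9.

9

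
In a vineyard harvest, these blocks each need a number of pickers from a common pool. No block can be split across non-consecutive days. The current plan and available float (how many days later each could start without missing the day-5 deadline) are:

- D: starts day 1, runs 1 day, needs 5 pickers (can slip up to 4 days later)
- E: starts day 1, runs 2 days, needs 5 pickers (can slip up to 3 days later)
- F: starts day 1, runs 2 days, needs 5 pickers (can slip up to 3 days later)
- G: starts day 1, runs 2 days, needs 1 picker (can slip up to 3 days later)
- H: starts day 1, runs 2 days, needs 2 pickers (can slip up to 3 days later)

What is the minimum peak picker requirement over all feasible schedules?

7

Early-start (D@1, E@1, F@1, G@1, H@1) gives peak 18: d1:18  d2:13  d3:0  d4:0  d5:0.
Shift E→2, F→4, H→3.
Schedule D@1, E@2, F@4, G@1, H@3: d1:6  d2:6  d3:7  d4:7  d5:5 — peak 7.
Total picker-days = 31 over 5 days ⇒ peak ≥ ⌈31/5⌉ = 7, so 7 is optimal.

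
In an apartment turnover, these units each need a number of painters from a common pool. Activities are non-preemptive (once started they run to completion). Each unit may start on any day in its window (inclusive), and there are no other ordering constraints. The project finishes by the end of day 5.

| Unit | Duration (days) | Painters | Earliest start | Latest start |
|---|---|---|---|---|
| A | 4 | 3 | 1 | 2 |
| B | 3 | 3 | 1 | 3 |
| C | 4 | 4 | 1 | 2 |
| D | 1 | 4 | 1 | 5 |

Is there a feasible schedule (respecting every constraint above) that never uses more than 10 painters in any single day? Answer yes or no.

yes

Schedule A@1, B@1, C@1, D@5: d1:10  d2:10  d3:10  d4:7  d5:4 — peak 10 ≤ 10.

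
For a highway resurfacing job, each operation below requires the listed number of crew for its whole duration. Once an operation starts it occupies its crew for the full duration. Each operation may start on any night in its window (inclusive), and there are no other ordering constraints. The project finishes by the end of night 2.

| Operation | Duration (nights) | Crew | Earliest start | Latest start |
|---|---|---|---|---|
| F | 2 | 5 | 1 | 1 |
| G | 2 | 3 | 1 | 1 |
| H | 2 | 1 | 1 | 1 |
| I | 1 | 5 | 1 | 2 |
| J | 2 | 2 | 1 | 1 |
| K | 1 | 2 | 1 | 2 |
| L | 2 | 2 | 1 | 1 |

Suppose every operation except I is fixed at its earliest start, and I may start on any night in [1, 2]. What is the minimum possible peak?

I@1: n1:20  n2:13 → peak 20
I@2: n1:15  n2:18 → peak 18
Best is I@2, peak 18.

18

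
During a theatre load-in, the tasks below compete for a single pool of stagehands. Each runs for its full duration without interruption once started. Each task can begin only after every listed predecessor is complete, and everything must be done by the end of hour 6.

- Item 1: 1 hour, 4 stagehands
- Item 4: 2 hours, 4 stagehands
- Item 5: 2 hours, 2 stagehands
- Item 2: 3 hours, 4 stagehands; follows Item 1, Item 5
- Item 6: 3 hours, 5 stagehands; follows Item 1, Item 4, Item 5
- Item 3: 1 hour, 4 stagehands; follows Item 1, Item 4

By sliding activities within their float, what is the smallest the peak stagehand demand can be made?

9

Early-start (Item 1@1, Item 4@1, Item 5@1, Item 2@3, Item 6@3, Item 3@3) gives peak 13: h1:10  h2:6  h3:13  h4:9  h5:9  h6:0.
Shift Item 5→2, Item 2→4, Item 6→4.
Schedule Item 1@1, Item 4@1, Item 5@2, Item 2@4, Item 6@4, Item 3@3: h1:8  h2:6  h3:6  h4:9  h5:9  h6:9 — peak 9.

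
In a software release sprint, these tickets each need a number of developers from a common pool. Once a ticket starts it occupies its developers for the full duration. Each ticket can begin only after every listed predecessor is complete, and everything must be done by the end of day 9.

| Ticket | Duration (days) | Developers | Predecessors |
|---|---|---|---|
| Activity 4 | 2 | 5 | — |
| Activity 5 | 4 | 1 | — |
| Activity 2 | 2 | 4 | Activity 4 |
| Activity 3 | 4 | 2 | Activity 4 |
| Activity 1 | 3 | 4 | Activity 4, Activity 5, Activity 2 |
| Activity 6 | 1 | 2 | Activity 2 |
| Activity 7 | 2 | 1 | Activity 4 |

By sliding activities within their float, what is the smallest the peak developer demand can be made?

6

Early-start (Activity 4@1, Activity 5@1, Activity 2@3, Activity 3@3, Activity 1@5, Activity 6@5, Activity 7@3) gives peak 8: d1:6  d2:6  d3:8  d4:8  d5:8  d6:6  d7:4  d8:0  d9:0.
Shift Activity 3→5, Activity 6→8.
Schedule Activity 4@1, Activity 5@1, Activity 2@3, Activity 3@5, Activity 1@5, Activity 6@8, Activity 7@3: d1:6  d2:6  d3:6  d4:6  d5:6  d6:6  d7:6  d8:4  d9:0 — peak 6.
Total developer-days = 46 over 9 days ⇒ peak ≥ ⌈46/9⌉ = 6, so 6 is optimal.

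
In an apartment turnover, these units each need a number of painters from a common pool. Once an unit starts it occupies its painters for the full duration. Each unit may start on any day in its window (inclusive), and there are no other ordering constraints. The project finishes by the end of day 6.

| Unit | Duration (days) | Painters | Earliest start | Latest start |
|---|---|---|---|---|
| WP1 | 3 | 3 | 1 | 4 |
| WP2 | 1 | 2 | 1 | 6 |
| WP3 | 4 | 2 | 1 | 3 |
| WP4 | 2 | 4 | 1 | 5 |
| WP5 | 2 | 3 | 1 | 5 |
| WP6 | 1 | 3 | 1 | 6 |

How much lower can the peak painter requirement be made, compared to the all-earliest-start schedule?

10

Early-start peak: d1:17  d2:12  d3:5  d4:2  d5:0  d6:0 ⇒ 17.
Leveled (WP1@1, WP2@1, WP3@1, WP4@4, WP5@5, WP6@6): d1:7  d2:5  d3:5  d4:6  d5:7  d6:6 ⇒ 7.
Reduction 17 − 7 = 10.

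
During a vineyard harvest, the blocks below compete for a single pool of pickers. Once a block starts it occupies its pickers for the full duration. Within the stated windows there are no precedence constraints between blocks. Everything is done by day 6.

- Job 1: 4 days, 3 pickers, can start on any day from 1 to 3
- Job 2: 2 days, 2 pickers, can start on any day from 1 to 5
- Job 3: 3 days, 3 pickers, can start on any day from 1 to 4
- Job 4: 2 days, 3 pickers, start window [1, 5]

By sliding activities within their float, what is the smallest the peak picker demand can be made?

6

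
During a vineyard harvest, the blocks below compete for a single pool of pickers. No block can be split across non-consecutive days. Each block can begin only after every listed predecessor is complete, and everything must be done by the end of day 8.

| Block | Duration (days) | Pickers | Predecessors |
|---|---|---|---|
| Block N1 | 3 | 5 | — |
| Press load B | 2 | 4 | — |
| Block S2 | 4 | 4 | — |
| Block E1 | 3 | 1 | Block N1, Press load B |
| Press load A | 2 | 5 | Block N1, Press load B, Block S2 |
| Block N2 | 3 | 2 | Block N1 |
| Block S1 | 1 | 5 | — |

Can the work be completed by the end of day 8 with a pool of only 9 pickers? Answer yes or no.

yes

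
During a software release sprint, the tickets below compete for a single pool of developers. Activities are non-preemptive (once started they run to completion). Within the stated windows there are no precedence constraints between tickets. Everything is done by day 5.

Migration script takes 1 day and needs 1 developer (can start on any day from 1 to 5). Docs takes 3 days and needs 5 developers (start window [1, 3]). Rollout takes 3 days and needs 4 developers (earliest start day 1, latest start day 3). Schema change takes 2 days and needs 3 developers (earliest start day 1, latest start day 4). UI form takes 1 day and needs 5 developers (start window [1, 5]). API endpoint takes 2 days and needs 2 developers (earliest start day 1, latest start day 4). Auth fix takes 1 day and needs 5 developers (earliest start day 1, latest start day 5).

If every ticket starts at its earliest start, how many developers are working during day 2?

At early start, day 2 has: Docs, Rollout, Schema change, API endpoint.
Demand: 5 + 4 + 3 + 2 = 14.

14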